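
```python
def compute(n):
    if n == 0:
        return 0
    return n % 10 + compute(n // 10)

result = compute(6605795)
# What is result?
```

Sum of digits of 6605795: 5 + 9 + 7 + 5 + 0 + 6 + 6 = 38

Answer: 38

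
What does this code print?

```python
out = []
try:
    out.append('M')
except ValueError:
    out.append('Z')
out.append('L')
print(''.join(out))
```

Execution trace: 'M' (try body, no exception) → 'L' (after the try/except). Output: ML

Answer: ML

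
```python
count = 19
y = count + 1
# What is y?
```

Trace:
`count = 19` → count = 19
`y = count + 1` → y = 20
So y = 20

Answer: 20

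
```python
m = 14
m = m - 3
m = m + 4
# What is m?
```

Trace:
`m = 14` → m = 14
`m = m - 3` → m = 11
`m = m + 4` → m = 15
So m = 15

Answer: 15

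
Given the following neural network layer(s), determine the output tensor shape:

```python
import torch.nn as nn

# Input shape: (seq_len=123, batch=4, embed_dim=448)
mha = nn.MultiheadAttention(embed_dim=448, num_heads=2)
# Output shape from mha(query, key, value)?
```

Input: (123, 4, 448) -> Output: (123, 4, 448)

Answer: (123, 4, 448)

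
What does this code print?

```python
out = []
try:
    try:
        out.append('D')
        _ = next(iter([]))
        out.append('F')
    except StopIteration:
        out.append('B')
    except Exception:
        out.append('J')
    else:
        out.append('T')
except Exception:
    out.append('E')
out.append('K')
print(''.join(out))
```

Execution trace: 'D' (inner try body) → 'B' (inner except StopIteration) → 'K' (after the try/except). Output: DBK

Answer: DBK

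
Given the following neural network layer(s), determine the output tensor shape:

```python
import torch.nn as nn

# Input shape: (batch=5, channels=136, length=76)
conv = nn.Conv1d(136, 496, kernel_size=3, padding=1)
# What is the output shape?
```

Input: (5, 136, 76) -> Output: (5, 496, 76)

Answer: (5, 496, 76)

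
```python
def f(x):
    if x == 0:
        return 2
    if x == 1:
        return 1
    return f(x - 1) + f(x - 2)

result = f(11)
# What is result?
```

Build up from base cases: f(0)=2, f(1)=1, f(2)=3, f(3)=4, f(4)=7, f(5)=11, f(6)=18, ..., f(11)=199

Answer: 199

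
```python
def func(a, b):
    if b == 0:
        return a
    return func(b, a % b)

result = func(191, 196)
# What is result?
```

func(191, 196) -> func(196, 191) -> func(191, 5) -> func(5, 1) -> func(1, 0) -> 1

Answer: 1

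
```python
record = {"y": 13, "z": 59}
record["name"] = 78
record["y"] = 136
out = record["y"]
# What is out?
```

Trace:
`record = {"y": 13, "z": 59}` → record = {'y': 13, 'z': 59}
`record["name"] = 78` → record = {'y': 13, 'z': 59, 'name': 78}
`record["y"] = 136` → record = {'y': 136, 'z': 59, 'name': 78}
`out = record["y"]` → out = 136
So out = 136

Answer: 136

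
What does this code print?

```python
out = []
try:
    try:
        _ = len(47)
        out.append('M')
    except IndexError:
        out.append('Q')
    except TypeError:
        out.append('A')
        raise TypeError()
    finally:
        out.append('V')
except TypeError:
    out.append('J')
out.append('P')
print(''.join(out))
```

Execution trace: 'A' (inner except TypeError) → 'V' (inner finally) → 'J' (outer except TypeError) → 'P' (after the try/except). Output: AVJP

Answer: AVJP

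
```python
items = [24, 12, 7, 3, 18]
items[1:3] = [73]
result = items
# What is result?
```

Trace:
`items = [24, 12, 7, 3, 18]` → items = [24, 12, 7, 3, 18]
`items[1:3] = [73]` → items = [24, 73, 3, 18]
`result = items` → result = [24, 73, 3, 18]
So result = [24, 73, 3, 18]

Answer: [24, 73, 3, 18]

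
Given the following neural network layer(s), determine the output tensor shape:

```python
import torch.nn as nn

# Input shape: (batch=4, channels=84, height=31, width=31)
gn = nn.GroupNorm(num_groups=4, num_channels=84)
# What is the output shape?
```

Input: (4, 84, 31, 31) -> Output: (4, 84, 31, 31)

Answer: (4, 84, 31, 31)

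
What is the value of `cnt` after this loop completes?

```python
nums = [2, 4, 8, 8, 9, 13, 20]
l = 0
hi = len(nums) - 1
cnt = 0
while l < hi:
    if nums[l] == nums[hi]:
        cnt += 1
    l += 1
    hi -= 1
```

Count matching pairs from ends
`cnt` takes the values: 0

Answer: 0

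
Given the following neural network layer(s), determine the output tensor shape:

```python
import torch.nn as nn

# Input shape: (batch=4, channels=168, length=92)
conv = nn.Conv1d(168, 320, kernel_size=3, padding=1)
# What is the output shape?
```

Input: (4, 168, 92) -> Output: (4, 320, 92)

Answer: (4, 320, 92)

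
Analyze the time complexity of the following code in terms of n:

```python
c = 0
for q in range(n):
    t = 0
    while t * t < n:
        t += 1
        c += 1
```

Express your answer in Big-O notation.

Each loop level contributes: n × √n. Multiplying the contributions gives O(n√n).

Answer: O(n√n)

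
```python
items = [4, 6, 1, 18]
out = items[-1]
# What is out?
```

Trace:
`items = [4, 6, 1, 18]` → items = [4, 6, 1, 18]
`out = items[-1]` → out = 18
So out = 18

Answer: 18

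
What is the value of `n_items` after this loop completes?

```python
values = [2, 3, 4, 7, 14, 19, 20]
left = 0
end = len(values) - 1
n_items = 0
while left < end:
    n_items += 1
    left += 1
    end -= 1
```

Iterations until pointers meet (list length 7)
`n_items` takes the values: 0 → 1 → 2 → 3

Answer: 3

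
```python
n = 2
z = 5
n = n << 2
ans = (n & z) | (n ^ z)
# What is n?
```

Trace:
`n = 2` → n = 2
`z = 5` → z = 5
`n = n << 2` → n = 8
`ans = (n & z) | (n ^ z)` → ans = 13
So n = 8

Answer: 8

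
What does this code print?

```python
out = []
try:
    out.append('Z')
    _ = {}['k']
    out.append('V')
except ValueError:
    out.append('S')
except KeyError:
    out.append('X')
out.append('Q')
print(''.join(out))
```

Execution trace: 'Z' (try body) → 'X' (except KeyError) → 'Q' (after the try/except). Output: ZXQ

Answer: ZXQ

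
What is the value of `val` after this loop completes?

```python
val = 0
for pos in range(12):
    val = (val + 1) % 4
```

Increment mod 4, 12 times = 0
`val` takes the values: 0 → 1 → 2 → 3 → 0 → 1 → 2 → 3 → 0 → 1 → 2 → 3 → 0

Answer: 0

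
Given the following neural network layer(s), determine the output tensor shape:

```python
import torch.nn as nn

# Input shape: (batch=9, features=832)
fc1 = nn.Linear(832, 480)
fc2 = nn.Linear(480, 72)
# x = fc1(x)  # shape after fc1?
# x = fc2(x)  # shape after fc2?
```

Input: (9, 832) -> after fc1: (9, 480) -> Output: (9, 72)

Answer: (9, 72)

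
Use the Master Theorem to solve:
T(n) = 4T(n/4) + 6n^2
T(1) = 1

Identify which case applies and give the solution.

a=4, b=4, f(n)=6n^2. log_4(4) = 1. Since c=2 > 1 and the regularity condition holds (4(n/4)^2 = (4/4^2)n^2 with 4/4^2 < 1), Case 3 applies: T(n) = Θ(f(n)) = O(n^2).

Answer: O(n^2) - Case 3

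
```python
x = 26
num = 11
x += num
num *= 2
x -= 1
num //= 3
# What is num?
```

Trace:
`x = 26` → x = 26
`num = 11` → num = 11
`x += num` → x = 37
`num *= 2` → num = 22
`x -= 1` → x = 36
`num //= 3` → num = 7
So num = 7

Answer: 7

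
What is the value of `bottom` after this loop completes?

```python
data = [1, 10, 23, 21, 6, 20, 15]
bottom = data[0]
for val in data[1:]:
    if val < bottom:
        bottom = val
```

Minimum of [1, 10, 23, 21, 6, 20, 15]
`bottom` takes the values: 1

Answer: 1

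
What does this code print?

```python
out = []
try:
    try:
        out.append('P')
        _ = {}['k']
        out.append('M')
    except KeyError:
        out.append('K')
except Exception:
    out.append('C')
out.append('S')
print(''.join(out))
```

Execution trace: 'P' (inner try body) → 'K' (inner except KeyError) → 'S' (after the try/except). Output: PKS

Answer: PKS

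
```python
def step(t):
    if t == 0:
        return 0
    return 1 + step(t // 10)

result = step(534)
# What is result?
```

Count of digits of 534: 3

Answer: 3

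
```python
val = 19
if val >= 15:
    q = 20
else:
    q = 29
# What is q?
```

Trace:
`val = 19` → val = 19
`if val >= 15: ...` → val >= 15 is True → q = 20
So q = 20

Answer: 20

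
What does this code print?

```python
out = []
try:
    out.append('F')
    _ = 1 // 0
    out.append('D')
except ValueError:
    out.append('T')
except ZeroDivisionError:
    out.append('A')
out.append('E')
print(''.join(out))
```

Execution trace: 'F' (try body) → 'A' (except ZeroDivisionError) → 'E' (after the try/except). Output: FAE

Answer: FAE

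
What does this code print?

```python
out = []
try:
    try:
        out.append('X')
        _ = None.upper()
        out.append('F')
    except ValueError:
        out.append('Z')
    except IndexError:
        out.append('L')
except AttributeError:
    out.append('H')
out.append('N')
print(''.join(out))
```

Execution trace: 'X' (try body) → 'H' (outer except AttributeError) → 'N' (after the try/except). Output: XHN

Answer: XHN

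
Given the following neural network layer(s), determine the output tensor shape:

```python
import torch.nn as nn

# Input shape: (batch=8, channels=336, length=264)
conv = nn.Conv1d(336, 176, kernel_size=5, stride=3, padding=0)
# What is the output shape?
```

Input: (8, 336, 264) -> Output: (8, 176, 87)

Answer: (8, 176, 87)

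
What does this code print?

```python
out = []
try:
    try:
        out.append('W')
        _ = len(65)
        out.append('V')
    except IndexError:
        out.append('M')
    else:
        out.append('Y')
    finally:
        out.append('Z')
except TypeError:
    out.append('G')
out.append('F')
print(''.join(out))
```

Execution trace: 'W' (try body) → 'Z' (finally) → 'G' (outer except TypeError) → 'F' (after the try/except). Output: WZGF

Answer: WZGF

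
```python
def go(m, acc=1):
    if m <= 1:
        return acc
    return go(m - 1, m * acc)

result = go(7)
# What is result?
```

Accumulator trace (n, acc): (7, 1) -> (6, 7) -> (5, 42) -> (4, 210) -> (3, 840) -> (2, 2520) -> (1, 5040) -> return 5040

Answer: 5040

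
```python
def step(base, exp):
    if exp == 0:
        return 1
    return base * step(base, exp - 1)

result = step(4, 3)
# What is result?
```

step(4, 3) = 4 * 4 * 4 = 64

Answer: 64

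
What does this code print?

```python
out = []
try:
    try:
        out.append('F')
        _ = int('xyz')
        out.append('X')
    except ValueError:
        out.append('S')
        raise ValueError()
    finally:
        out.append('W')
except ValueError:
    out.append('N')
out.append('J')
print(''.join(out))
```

Execution trace: 'F' (inner try body) → 'S' (inner except ValueError) → 'W' (inner finally) → 'N' (outer except ValueError) → 'J' (after the try/except). Output: FSWNJ

Answer: FSWNJ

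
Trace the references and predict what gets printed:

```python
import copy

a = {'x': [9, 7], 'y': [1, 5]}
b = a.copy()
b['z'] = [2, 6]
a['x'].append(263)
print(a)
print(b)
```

Key concept: shallow copy of dict with mutable values.
Step by step:
`a = {'x': [9, 7], 'y': [1, 5]}` → a = {'x': [9, 7], 'y': [1, 5]}
`b = a.copy()` → b = {'x': [9, 7], 'y': [1, 5]}
`b['z'] = [2, 6]` → b = {'x': [9, 7], 'y': [1, 5], 'z': [2, 6]}
`a['x'].append(263)` → a = {'x': [9, 7, 263], 'y': [1, 5]}; b = {'x': [9, 7, 263], 'y': [1, 5], 'z': [2, 6]}
`print(a)` → prints {'x': [9, 7, 263], 'y': [1, 5]}
`print(b)` → prints {'x': [9, 7, 263], 'y': [1, 5], 'z': [2, 6]}

Answer:
{'x': [9, 7, 263], 'y': [1, 5]}
{'x': [9, 7, 263], 'y': [1, 5], 'z': [2, 6]}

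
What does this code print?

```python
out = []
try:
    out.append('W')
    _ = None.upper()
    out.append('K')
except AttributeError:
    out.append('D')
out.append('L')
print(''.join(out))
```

Execution trace: 'W' (try body) → 'D' (except AttributeError) → 'L' (after the try/except). Output: WDL

Answer: WDL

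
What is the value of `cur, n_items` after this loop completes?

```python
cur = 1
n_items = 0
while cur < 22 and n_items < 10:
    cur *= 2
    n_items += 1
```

Double until >= 22 or 10 iterations
`cur, n_items` takes the values: (1, 0) → (2, 0) → (2, 1) → (4, 1) → (4, 2) → (8, 2) → (8, 3) → (16, 3) → (16, 4) → (32, 4) → (32, 5)

Answer: 32, 5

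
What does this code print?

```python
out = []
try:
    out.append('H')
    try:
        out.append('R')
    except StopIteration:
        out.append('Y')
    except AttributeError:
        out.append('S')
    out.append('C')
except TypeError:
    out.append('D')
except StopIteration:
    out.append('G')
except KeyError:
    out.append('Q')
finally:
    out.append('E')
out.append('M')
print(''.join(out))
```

Execution trace: 'H' (try body) → 'R' (inner try body, no exception) → 'C' (try body, no exception) → 'E' (finally) → 'M' (after the try/except). Output: HRCEM

Answer: HRCEM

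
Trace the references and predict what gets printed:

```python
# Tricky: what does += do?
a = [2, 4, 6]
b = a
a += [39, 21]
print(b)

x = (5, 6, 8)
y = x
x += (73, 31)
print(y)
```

Key concept: += behavior differs for mutable vs immutable.
Step by step:
`a = [2, 4, 6]` → a = [2, 4, 6]
`b = a` → b = [2, 4, 6] (same object as a)
`a += [39, 21]` → a = [2, 4, 6, 39, 21] (same object as b); b = [2, 4, 6, 39, 21] (same object as a)
`print(b)` → prints [2, 4, 6, 39, 21]
`x = (5, 6, 8)` → x = (5, 6, 8)
`y = x` → y = (5, 6, 8)
`x += (73, 31)` → x = (5, 6, 8, 73, 31)
`print(y)` → prints (5, 6, 8)

Answer:
[2, 4, 6, 39, 21]
(5, 6, 8)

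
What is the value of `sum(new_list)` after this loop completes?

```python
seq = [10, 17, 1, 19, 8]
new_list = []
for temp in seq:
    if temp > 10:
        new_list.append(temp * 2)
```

Sum of doubled values > 10
`new_list` takes the values: [] → [34] → [34, 38]
So `sum(new_list)` = 72

Answer: 72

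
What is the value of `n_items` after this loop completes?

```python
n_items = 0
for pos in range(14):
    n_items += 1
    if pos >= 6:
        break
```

Loop breaks when pos reaches 6, n_items is 7
`n_items` takes the values: 0 → 1 → 2 → 3 → 4 → 5 → 6 → 7

Answer: 7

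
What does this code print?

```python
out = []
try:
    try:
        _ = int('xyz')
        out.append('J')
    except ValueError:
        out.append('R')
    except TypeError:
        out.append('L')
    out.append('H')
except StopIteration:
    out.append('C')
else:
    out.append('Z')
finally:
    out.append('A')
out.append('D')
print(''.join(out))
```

Execution trace: 'R' (inner except ValueError) → 'H' (try body, no exception) → 'Z' (else) → 'A' (finally) → 'D' (after the try/except). Output: RHZAD

Answer: RHZAD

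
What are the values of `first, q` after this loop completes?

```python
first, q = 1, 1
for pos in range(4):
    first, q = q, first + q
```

Fibonacci: after 4 iterations
`first, q` takes the values: (1, 1) → (1, 2) → (2, 3) → (3, 5) → (5, 8)

Answer: 5, 8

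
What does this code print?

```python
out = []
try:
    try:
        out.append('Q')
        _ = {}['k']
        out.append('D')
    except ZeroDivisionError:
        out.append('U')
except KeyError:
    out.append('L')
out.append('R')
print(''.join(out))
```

Execution trace: 'Q' (try body) → 'L' (outer except KeyError) → 'R' (after the try/except). Output: QLR

Answer: QLR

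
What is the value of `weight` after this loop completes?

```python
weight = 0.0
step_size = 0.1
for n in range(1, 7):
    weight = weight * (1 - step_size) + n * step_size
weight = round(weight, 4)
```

Moving average with lr=0.1
`weight` takes the values: 0.0 → 0.1 → 0.29 → 0.561 → 0.9049 → 1.31441 → 1.782969 → 1.783

Answer: 1.783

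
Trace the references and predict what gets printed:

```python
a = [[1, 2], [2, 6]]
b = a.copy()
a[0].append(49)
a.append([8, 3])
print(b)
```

Key concept: shallow copy with nested lists.
Step by step:
`a = [[1, 2], [2, 6]]` → a = [[1, 2], [2, 6]]
`b = a.copy()` → b = [[1, 2], [2, 6]]
`a[0].append(49)` → a = [[1, 2, 49], [2, 6]]; b = [[1, 2, 49], [2, 6]]
`a.append([8, 3])` → a = [[1, 2, 49], [2, 6], [8, 3]]
`print(b)` → prints [[1, 2, 49], [2, 6]]

Answer: [[1, 2, 49], [2, 6]]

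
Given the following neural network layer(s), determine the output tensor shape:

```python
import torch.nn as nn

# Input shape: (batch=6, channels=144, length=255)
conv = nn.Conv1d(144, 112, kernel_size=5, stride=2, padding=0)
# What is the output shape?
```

Input: (6, 144, 255) -> Output: (6, 112, 126)

Answer: (6, 112, 126)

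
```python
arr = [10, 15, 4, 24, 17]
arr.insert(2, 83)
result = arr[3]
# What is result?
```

Trace:
`arr = [10, 15, 4, 24, 17]` → arr = [10, 15, 4, 24, 17]
`arr.insert(2, 83)` → arr = [10, 15, 83, 4, 24, 17]
`result = arr[3]` → result = 4
So result = 4

Answer: 4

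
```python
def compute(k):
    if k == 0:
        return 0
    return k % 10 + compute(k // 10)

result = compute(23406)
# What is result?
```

Sum of digits of 23406: 6 + 0 + 4 + 3 + 2 = 15

Answer: 15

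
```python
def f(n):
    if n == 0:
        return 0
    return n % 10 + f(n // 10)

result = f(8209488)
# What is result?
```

Sum of digits of 8209488: 8 + 8 + 4 + 9 + 0 + 2 + 8 = 39

Answer: 39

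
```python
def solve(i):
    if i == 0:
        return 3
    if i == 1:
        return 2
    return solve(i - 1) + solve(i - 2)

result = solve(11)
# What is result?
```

Build up from base cases: solve(0)=3, solve(1)=2, solve(2)=5, solve(3)=7, solve(4)=12, solve(5)=19, solve(6)=31, ..., solve(11)=343

Answer: 343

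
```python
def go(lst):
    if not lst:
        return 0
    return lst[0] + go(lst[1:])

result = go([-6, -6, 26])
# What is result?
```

(-6) + (-6) + 26 + 0 = 14

Answer: 14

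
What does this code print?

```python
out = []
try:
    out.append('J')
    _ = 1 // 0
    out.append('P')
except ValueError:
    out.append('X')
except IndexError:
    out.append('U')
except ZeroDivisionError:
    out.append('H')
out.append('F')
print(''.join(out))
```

Execution trace: 'J' (try body) → 'H' (except ZeroDivisionError) → 'F' (after the try/except). Output: JHF

Answer: JHF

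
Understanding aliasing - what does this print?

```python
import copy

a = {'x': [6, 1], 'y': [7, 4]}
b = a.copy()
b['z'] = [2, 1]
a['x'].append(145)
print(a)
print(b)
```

Key concept: shallow copy of dict with mutable values.
Step by step:
`a = {'x': [6, 1], 'y': [7, 4]}` → a = {'x': [6, 1], 'y': [7, 4]}
`b = a.copy()` → b = {'x': [6, 1], 'y': [7, 4]}
`b['z'] = [2, 1]` → b = {'x': [6, 1], 'y': [7, 4], 'z': [2, 1]}
`a['x'].append(145)` → a = {'x': [6, 1, 145], 'y': [7, 4]}; b = {'x': [6, 1, 145], 'y': [7, 4], 'z': [2, 1]}
`print(a)` → prints {'x': [6, 1, 145], 'y': [7, 4]}
`print(b)` → prints {'x': [6, 1, 145], 'y': [7, 4], 'z': [2, 1]}

Answer:
{'x': [6, 1, 145], 'y': [7, 4]}
{'x': [6, 1, 145], 'y': [7, 4], 'z': [2, 1]}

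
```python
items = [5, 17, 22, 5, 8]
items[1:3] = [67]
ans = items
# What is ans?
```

Trace:
`items = [5, 17, 22, 5, 8]` → items = [5, 17, 22, 5, 8]
`items[1:3] = [67]` → items = [5, 67, 5, 8]
`ans = items` → ans = [5, 67, 5, 8]
So ans = [5, 67, 5, 8]

Answer: [5, 67, 5, 8]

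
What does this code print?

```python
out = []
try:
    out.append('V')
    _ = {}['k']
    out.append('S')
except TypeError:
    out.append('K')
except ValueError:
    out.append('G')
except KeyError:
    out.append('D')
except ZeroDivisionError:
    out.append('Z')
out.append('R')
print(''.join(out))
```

Execution trace: 'V' (try body) → 'D' (except KeyError) → 'R' (after the try/except). Output: VDR

Answer: VDR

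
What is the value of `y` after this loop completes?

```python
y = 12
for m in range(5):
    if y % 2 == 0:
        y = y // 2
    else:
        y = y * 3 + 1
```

Collatz-style transformation from 12
`y` takes the values: 12 → 6 → 3 → 10 → 5 → 16

Answer: 16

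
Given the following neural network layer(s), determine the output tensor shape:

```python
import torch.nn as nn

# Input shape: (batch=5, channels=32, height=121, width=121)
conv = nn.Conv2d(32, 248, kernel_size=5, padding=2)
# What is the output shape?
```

Input: (5, 32, 121, 121) -> Output: (5, 248, 121, 121)

Answer: (5, 248, 121, 121)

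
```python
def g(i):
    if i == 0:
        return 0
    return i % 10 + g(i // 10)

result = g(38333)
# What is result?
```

Sum of digits of 38333: 3 + 3 + 3 + 8 + 3 = 20

Answer: 20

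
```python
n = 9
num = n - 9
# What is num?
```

Trace:
`n = 9` → n = 9
`num = n - 9` → num = 0
So num = 0

Answer: 0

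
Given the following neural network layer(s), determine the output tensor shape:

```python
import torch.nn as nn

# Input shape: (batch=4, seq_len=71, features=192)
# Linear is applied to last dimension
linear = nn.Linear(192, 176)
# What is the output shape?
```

Input: (4, 71, 192) -> Output: (4, 71, 176)

Answer: (4, 71, 176)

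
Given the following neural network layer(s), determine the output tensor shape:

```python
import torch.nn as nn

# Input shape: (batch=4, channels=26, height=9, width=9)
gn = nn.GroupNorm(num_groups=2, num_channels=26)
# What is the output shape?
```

Input: (4, 26, 9, 9) -> Output: (4, 26, 9, 9)

Answer: (4, 26, 9, 9)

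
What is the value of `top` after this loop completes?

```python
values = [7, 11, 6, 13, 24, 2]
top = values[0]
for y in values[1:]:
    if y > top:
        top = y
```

Maximum of [7, 11, 6, 13, 24, 2]
`top` takes the values: 7 → 11 → 13 → 24

Answer: 24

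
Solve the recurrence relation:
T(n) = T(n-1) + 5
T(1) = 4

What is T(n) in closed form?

Unrolling: T(n) = T(1) + 5·(n-1) = 4 + 5(n-1) = 5n - 1.

Answer: T(n) = 5n - 1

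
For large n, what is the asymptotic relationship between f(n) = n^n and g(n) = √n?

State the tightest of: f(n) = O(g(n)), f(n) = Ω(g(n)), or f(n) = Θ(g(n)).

n^n vs √n: f(n) = Ω(g(n)) but not O(g(n)) — n^n grows strictly faster than √n.

Answer: f(n) = Ω(g(n)) but not O(g(n)) — n^n grows strictly faster than √n.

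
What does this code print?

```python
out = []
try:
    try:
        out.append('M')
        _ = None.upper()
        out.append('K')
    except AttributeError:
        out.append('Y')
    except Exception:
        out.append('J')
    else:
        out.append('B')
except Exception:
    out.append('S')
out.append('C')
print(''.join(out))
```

Execution trace: 'M' (inner try body) → 'Y' (inner except AttributeError) → 'C' (after the try/except). Output: MYC

Answer: MYC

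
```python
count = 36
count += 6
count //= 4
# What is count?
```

Trace:
`count = 36` → count = 36
`count += 6` → count = 42
`count //= 4` → count = 10
So count = 10

Answer: 10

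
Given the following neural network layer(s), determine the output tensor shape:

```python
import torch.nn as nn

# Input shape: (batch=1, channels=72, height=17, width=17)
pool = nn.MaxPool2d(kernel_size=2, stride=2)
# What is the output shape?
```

Input: (1, 72, 17, 17) -> Output: (1, 72, 8, 8)

Answer: (1, 72, 8, 8)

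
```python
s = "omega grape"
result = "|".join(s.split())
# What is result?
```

Trace:
`s = "omega grape"` → s = 'omega grape'
`result = "|".join(s.split())` → result = 'omega|grape'
So result = 'omega|grape'

Answer: 'omega|grape'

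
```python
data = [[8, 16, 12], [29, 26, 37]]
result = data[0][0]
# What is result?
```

Trace:
`data = [[8, 16, 12], [29, 26, 37]]` → data = [[8, 16, 12], [29, 26, 37]]
`result = data[0][0]` → result = 8
So result = 8

Answer: 8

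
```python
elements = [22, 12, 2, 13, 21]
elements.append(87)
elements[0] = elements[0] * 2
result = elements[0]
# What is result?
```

Trace:
`elements = [22, 12, 2, 13, 21]` → elements = [22, 12, 2, 13, 21]
`elements.append(87)` → elements = [22, 12, 2, 13, 21, 87]
`elements[0] = elements[0] * 2` → elements = [44, 12, 2, 13, 21, 87]
`result = elements[0]` → result = 44
So result = 44

Answer: 44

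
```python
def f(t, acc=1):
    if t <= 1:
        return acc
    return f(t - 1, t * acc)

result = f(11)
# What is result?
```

Accumulator trace (n, acc): (11, 1) -> (10, 11) -> (9, 110) -> (8, 990) -> (7, 7920) -> (6, 55440) -> (5, 332640) -> (4, 1663200) -> (3, 6652800) -> (2, 19958400) -> (1, 39916800) -> return 39916800

Answer: 39916800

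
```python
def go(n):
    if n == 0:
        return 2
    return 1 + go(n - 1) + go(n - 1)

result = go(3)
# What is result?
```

go(n) = 1 + 2·go(n-1), go(0)=2. Closed form: (2+1)·2^3 - 1 = 23.

Answer: 23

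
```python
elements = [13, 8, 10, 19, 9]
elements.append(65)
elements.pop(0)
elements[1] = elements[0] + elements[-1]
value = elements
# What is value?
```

Trace:
`elements = [13, 8, 10, 19, 9]` → elements = [13, 8, 10, 19, 9]
`elements.append(65)` → elements = [13, 8, 10, 19, 9, 65]
`elements.pop(0)` → elements = [8, 10, 19, 9, 65]
`elements[1] = elements[0] + elements[-1]` → elements = [8, 73, 19, 9, 65]
`value = elements` → value = [8, 73, 19, 9, 65]
So value = [8, 73, 19, 9, 65]

Answer: [8, 73, 19, 9, 65]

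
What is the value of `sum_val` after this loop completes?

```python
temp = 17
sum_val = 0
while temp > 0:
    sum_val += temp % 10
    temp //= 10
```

Sum digits of 17
`sum_val` takes the values: 0 → 7 → 8

Answer: 8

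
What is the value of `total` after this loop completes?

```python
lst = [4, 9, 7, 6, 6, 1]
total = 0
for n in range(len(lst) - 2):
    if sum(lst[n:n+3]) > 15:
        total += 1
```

Count windows with sum > 15
`total` takes the values: 0 → 1 → 2 → 3

Answer: 3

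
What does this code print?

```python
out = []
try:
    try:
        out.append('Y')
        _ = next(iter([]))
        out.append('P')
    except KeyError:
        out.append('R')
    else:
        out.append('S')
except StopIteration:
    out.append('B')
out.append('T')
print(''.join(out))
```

Execution trace: 'Y' (inner try body) → 'B' (outer except StopIteration) → 'T' (after the try/except). Output: YBT

Answer: YBT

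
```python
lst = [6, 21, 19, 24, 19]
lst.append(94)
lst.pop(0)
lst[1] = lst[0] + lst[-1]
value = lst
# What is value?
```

Trace:
`lst = [6, 21, 19, 24, 19]` → lst = [6, 21, 19, 24, 19]
`lst.append(94)` → lst = [6, 21, 19, 24, 19, 94]
`lst.pop(0)` → lst = [21, 19, 24, 19, 94]
`lst[1] = lst[0] + lst[-1]` → lst = [21, 115, 24, 19, 94]
`value = lst` → value = [21, 115, 24, 19, 94]
So value = [21, 115, 24, 19, 94]

Answer: [21, 115, 24, 19, 94]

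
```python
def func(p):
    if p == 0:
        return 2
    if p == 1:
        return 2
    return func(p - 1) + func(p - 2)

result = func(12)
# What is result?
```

Build up from base cases: func(0)=2, func(1)=2, func(2)=4, func(3)=6, func(4)=10, func(5)=16, func(6)=26, ..., func(12)=466

Answer: 466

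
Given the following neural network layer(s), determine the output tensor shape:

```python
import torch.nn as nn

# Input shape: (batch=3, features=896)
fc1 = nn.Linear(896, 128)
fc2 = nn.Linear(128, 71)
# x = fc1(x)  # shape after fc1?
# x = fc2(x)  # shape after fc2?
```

Input: (3, 896) -> after fc1: (3, 128) -> Output: (3, 71)

Answer: (3, 71)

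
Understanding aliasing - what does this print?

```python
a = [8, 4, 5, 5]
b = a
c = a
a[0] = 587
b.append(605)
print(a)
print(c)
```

Key concept: multiple aliases.
Step by step:
`a = [8, 4, 5, 5]` → a = [8, 4, 5, 5]
`b = a` → b = [8, 4, 5, 5] (same object as a)
`c = a` → c = [8, 4, 5, 5] (same object as a, b)
`a[0] = 587` → a = [587, 4, 5, 5] (same object as b, c); b = [587, 4, 5, 5] (same object as a, c); c = [587, 4, 5, 5] (same object as a, b)
`b.append(605)` → a = [587, 4, 5, 5, 605] (same object as b, c); b = [587, 4, 5, 5, 605] (same object as a, c); c = [587, 4, 5, 5, 605] (same object as a, b)
`print(a)` → prints [587, 4, 5, 5, 605]
`print(c)` → prints [587, 4, 5, 5, 605]

Answer:
[587, 4, 5, 5, 605]
[587, 4, 5, 5, 605]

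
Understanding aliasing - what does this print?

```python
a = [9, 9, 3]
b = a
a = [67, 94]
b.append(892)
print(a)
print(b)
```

Key concept: rebinding vs mutation: a is rebound to a new list, b still points at the original.
Step by step:
`a = [9, 9, 3]` → a = [9, 9, 3]
`b = a` → b = [9, 9, 3] (same object as a)
`a = [67, 94]` → a = [67, 94]
`b.append(892)` → b = [9, 9, 3, 892]
`print(a)` → prints [67, 94]
`print(b)` → prints [9, 9, 3, 892]

Answer:
[67, 94]
[9, 9, 3, 892]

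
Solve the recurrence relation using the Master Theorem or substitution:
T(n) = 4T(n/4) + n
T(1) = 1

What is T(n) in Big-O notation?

By Master Theorem: a=4, b=4, f(n)=n. Since log_4(4) = 1 and f(n) = Θ(n^1), Case 2 applies. T(n) = O(n log n).

Answer: O(n log n)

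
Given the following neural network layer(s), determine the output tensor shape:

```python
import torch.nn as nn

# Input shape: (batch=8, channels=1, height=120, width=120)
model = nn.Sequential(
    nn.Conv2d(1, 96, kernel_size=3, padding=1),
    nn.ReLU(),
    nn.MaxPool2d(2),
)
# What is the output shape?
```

Input: (8, 1, 120, 120) -> after Conv2d: (8, 96, 120, 120) -> after ReLU: (8, 96, 120, 120) -> Output: (8, 96, 60, 60)

Answer: (8, 96, 60, 60)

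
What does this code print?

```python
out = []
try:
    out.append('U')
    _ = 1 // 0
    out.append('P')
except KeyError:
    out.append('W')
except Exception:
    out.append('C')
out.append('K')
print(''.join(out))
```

Execution trace: 'U' (try body) → 'C' (except Exception) → 'K' (after the try/except). Output: UCK

Answer: UCK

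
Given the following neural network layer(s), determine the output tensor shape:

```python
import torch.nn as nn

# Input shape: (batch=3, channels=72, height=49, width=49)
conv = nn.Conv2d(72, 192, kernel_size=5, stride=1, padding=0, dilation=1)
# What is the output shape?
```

Input: (3, 72, 49, 49) -> Output: (3, 192, 45, 45)

Answer: (3, 192, 45, 45)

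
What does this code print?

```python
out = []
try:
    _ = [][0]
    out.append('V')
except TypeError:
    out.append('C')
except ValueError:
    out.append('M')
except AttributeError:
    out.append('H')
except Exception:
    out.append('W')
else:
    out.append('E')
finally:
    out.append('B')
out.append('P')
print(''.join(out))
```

Execution trace: 'W' (except Exception) → 'B' (finally) → 'P' (after the try/except). Output: WBP

Answer: WBP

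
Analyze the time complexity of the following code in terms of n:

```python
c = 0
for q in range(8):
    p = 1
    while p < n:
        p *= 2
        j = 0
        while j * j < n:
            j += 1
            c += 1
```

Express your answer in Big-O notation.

Each loop level contributes: 1 × log n × √n. Multiplying the contributions gives O(√n log n).

Answer: O(√n log n)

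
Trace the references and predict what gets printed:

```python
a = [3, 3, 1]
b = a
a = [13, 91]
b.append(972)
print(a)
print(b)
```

Key concept: rebinding vs mutation: a is rebound to a new list, b still points at the original.
Step by step:
`a = [3, 3, 1]` → a = [3, 3, 1]
`b = a` → b = [3, 3, 1] (same object as a)
`a = [13, 91]` → a = [13, 91]
`b.append(972)` → b = [3, 3, 1, 972]
`print(a)` → prints [13, 91]
`print(b)` → prints [3, 3, 1, 972]

Answer:
[13, 91]
[3, 3, 1, 972]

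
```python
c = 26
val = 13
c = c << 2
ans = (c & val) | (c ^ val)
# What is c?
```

Trace:
`c = 26` → c = 26
`val = 13` → val = 13
`c = c << 2` → c = 104
`ans = (c & val) | (c ^ val)` → ans = 109
So c = 104

Answer: 104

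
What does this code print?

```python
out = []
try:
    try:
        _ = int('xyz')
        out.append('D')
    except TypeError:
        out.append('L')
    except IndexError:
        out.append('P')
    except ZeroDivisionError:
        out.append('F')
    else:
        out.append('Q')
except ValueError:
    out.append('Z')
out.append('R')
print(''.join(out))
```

Execution trace: 'Z' (outer except ValueError) → 'R' (after the try/except). Output: ZR

Answer: ZR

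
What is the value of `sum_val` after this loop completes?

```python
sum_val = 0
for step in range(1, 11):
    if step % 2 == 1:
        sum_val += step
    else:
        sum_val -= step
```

Add odd, subtract even
`sum_val` takes the values: 0 → 1 → -1 → 2 → -2 → 3 → -3 → 4 → -4 → 5 → -5

Answer: -5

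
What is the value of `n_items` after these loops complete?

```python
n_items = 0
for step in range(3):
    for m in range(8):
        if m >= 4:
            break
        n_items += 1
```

Inner breaks at 4, outer runs 3 times
`n_items` takes the values: 0 → 1 → 2 → 3 → 4 → 5 → 6 → 7 → 8 → 9 → 10 → 11 → 12

Answer: 12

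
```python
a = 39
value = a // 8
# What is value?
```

Trace:
`a = 39` → a = 39
`value = a // 8` → value = 4
So value = 4

Answer: 4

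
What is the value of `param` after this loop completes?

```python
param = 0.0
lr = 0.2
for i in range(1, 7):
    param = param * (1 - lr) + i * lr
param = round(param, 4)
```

Moving average with lr=0.2
`param` takes the values: 0.0 → 0.2 → 0.56 → 1.048 → 1.6384 → 2.31072 → 3.048576 → 3.0486

Answer: 3.0486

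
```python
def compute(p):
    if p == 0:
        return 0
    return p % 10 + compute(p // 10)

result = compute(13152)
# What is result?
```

Sum of digits of 13152: 2 + 5 + 1 + 3 + 1 = 12

Answer: 12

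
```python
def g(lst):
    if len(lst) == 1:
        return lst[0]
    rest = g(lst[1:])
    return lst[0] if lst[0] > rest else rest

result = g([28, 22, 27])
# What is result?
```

Recursive max over [28, 22, 27] = 28

Answer: 28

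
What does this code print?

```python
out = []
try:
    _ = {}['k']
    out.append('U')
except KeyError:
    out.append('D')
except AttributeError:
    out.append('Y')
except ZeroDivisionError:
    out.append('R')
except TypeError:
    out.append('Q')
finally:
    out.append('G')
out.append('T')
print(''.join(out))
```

Execution trace: 'D' (except KeyError) → 'G' (finally) → 'T' (after the try/except). Output: DGT

Answer: DGT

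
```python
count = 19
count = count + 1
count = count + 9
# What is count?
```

Trace:
`count = 19` → count = 19
`count = count + 1` → count = 20
`count = count + 9` → count = 29
So count = 29

Answer: 29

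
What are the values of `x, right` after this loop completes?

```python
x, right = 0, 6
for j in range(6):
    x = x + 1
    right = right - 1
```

x goes 0→6, right goes 6→0
`x, right` takes the values: (0, 6) → (1, 6) → (1, 5) → (2, 5) → (2, 4) → (3, 4) → (3, 3) → (4, 3) → (4, 2) → (5, 2) → (5, 1) → (6, 1) → (6, 0)

Answer: 6, 0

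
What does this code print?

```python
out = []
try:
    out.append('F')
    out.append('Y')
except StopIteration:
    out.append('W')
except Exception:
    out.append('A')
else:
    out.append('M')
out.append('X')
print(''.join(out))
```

Execution trace: 'F' (try body) → 'Y' (try body, no exception) → 'M' (else) → 'X' (after the try/except). Output: FYMX

Answer: FYMX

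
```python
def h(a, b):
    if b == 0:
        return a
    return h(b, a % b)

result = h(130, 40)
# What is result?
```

h(130, 40) -> h(40, 10) -> h(10, 0) -> 10

Answer: 10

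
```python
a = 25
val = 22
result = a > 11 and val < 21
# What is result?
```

Trace:
`a = 25` → a = 25
`val = 22` → val = 22
`result = a > 11 and val < 21` → result = False
So result = False

Answer: False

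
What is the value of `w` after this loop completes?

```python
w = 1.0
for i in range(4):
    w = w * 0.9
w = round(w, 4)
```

Exponential decay: 1.0 * 0.9^4
`w` takes the values: 1.0 → 0.9 → 0.81 → 0.729 → 0.6561

Answer: 0.6561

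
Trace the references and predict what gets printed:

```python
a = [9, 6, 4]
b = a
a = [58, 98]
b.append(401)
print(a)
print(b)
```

Key concept: rebinding vs mutation: a is rebound to a new list, b still points at the original.
Step by step:
`a = [9, 6, 4]` → a = [9, 6, 4]
`b = a` → b = [9, 6, 4] (same object as a)
`a = [58, 98]` → a = [58, 98]
`b.append(401)` → b = [9, 6, 4, 401]
`print(a)` → prints [58, 98]
`print(b)` → prints [9, 6, 4, 401]

Answer:
[58, 98]
[9, 6, 4, 401]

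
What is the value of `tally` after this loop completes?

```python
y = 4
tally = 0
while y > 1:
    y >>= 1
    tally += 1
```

Count right shifts until 1
`tally` takes the values: 0 → 1 → 2

Answer: 2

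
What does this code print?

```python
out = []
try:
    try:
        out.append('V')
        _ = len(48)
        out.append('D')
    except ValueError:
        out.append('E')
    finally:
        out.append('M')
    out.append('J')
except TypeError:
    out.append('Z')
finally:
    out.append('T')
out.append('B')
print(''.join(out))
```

Execution trace: 'V' (inner try body) → 'M' (inner finally) → 'Z' (except TypeError) → 'T' (finally) → 'B' (after the try/except). Output: VMZTB

Answer: VMZTB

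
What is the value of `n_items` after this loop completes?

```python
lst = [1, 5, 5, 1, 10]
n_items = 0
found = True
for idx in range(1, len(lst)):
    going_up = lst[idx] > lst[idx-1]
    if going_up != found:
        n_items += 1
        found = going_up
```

Count direction changes in [1, 5, 5, 1, 10]
`n_items` takes the values: 0 → 1 → 2

Answer: 2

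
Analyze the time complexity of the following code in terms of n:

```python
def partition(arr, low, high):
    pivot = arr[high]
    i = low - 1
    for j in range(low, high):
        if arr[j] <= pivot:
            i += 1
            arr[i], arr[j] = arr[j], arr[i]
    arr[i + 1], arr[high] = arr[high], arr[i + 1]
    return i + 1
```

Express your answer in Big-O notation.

This is Lomuto partition (single pass over [low, high), where n = high - low). Time complexity: O(n).

Answer: O(n)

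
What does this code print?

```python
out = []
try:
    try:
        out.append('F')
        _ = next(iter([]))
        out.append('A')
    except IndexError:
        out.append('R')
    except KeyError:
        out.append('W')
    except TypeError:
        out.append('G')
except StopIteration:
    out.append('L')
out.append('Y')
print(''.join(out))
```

Execution trace: 'F' (try body) → 'L' (outer except StopIteration) → 'Y' (after the try/except). Output: FLY

Answer: FLY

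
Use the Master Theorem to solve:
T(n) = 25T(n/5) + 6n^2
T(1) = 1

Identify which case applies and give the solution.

a=25, b=5, f(n)=6n^2. log_5(25) = 2. Since c=2 = 2, Case 2 applies: T(n) = Θ(n^log_b(a) · log n) = O(n^2 log n).

Answer: O(n^2 log n) - Case 2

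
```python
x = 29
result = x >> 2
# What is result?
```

Trace:
`x = 29` → x = 29
`result = x >> 2` → result = 7
So result = 7

Answer: 7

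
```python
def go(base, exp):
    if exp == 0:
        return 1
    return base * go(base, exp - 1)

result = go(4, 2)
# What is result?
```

go(4, 2) = 4 * 4 = 16

Answer: 16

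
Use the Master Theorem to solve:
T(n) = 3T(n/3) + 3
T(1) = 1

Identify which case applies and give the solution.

a=3, b=3, f(n)=3. log_3(3) = 1. Since c=0 < 1, Case 1 applies: T(n) = Θ(n^log_b(a)) = O(n).

Answer: O(n) - Case 1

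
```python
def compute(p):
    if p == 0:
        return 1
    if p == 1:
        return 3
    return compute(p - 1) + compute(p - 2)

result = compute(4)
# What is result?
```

Build up from base cases: compute(0)=1, compute(1)=3, compute(2)=4, compute(3)=7, compute(4)=11

Answer: 11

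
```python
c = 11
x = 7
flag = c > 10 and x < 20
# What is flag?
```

Trace:
`c = 11` → c = 11
`x = 7` → x = 7
`flag = c > 10 and x < 20` → flag = True
So flag = True

Answer: True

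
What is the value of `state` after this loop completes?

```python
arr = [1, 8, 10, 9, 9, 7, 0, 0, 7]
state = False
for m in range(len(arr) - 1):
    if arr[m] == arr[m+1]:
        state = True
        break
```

Check consecutive duplicates in [1, 8, 10, 9, 9, 7, 0, 0, 7]
`state` takes the values: False → True

Answer: True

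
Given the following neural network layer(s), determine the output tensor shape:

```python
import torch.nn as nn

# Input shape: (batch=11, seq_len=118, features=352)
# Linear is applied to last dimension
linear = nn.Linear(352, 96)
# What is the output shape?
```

Input: (11, 118, 352) -> Output: (11, 118, 96)

Answer: (11, 118, 96)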